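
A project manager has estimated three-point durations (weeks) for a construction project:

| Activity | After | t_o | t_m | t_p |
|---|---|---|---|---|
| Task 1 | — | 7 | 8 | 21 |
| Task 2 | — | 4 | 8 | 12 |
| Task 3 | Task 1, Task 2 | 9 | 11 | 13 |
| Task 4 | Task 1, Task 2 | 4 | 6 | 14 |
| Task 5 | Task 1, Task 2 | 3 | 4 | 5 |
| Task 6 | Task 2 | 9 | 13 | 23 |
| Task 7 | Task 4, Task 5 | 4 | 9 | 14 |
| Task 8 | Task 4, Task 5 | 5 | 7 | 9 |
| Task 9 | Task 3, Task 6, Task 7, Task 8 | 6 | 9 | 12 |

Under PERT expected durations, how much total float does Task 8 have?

2 weeks

te_Task 1 = (7 + 4·8 + 21)/6 = 60/6 = 10
te_Task 2 = (4 + 4·8 + 12)/6 = 48/6 = 8
te_Task 3 = (9 + 4·11 + 13)/6 = 66/6 = 11
te_Task 4 = (4 + 4·6 + 14)/6 = 42/6 = 7
te_Task 5 = (3 + 4·4 + 5)/6 = 24/6 = 4
te_Task 6 = (9 + 4·13 + 23)/6 = 84/6 = 14
te_Task 7 = (4 + 4·9 + 14)/6 = 54/6 = 9
te_Task 8 = (5 + 4·7 + 9)/6 = 42/6 = 7
te_Task 9 = (6 + 4·9 + 12)/6 = 54/6 = 9

Forward pass:
ES_Task 1 = 0; EF_Task 1 = 10
ES_Task 2 = 0; EF_Task 2 = 8
ES_Task 3 = max(EF_Task 1=10, EF_Task 2=8) = 10; EF_Task 3 = 10+11 = 21
ES_Task 4 = max(EF_Task 1=10, EF_Task 2=8) = 10; EF_Task 4 = 10+7 = 17
ES_Task 5 = max(EF_Task 1=10, EF_Task 2=8) = 10; EF_Task 5 = 10+4 = 14
ES_Task 6 = 8; EF_Task 6 = 8+14 = 22
ES_Task 7 = max(EF_Task 4=17, EF_Task 5=14) = 17; EF_Task 7 = 17+9 = 26
ES_Task 8 = max(EF_Task 4=17, EF_Task 5=14) = 17; EF_Task 8 = 17+7 = 24
ES_Task 9 = max(EF_Task 3=21, EF_Task 6=22, EF_Task 7=26, EF_Task 8=24) = 26; EF_Task 9 = 26+9 = 35
Expected project duration μ = 35 weeks. Critical path: Task 1 → Task 4 → Task 7 → Task 9.

Backward pass:
LF_Task 9 = 35; LS_Task 9 = 35−9 = 26
LF_Task 8 = LS_Task 9 = 26; LS_Task 8 = 26−7 = 19
LF_Task 7 = LS_Task 9 = 26; LS_Task 7 = 26−9 = 17
LF_Task 6 = LS_Task 9 = 26; LS_Task 6 = 26−14 = 12
LF_Task 5 = min(LS_Task 7=17, LS_Task 8=19) = 17; LS_Task 5 = 17−4 = 13
LF_Task 4 = min(LS_Task 7=17, LS_Task 8=19) = 17; LS_Task 4 = 17−7 = 10
LF_Task 3 = LS_Task 9 = 26; LS_Task 3 = 26−11 = 15
LF_Task 2 = min(LS_Task 3=15, LS_Task 4=10, LS_Task 5=13, LS_Task 6=12) = 10; LS_Task 2 = 10−8 = 2
LF_Task 1 = min(LS_Task 3=15, LS_Task 4=10, LS_Task 5=13) = 10; LS_Task 1 = 10−10 = 0
Slack_Task 8 = LS_Task 8 − ES_Task 8 = 19 − 17 = 2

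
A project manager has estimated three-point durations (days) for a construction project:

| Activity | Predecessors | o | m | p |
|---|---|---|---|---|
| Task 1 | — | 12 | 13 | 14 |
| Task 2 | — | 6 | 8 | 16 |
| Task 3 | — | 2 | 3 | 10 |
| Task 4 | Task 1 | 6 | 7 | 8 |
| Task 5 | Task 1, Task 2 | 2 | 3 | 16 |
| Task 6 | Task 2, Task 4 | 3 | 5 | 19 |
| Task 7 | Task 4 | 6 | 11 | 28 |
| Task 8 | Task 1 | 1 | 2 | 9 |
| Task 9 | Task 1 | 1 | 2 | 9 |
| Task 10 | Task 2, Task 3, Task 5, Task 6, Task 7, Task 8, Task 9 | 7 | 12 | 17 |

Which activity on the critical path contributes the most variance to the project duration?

te_Task 1 = (12 + 4·13 + 14)/6 = 78/6 = 13; σ²_Task 1 = ((14−12)/6)² = 0.111
te_Task 2 = (6 + 4·8 + 16)/6 = 54/6 = 9; σ²_Task 2 = ((16−6)/6)² = 2.778
te_Task 3 = (2 + 4·3 + 10)/6 = 24/6 = 4; σ²_Task 3 = ((10−2)/6)² = 1.778
te_Task 4 = (6 + 4·7 + 8)/6 = 42/6 = 7; σ²_Task 4 = ((8−6)/6)² = 0.111
te_Task 5 = (2 + 4·3 + 16)/6 = 30/6 = 5; σ²_Task 5 = ((16−2)/6)² = 5.444
te_Task 6 = (3 + 4·5 + 19)/6 = 42/6 = 7; σ²_Task 6 = ((19−3)/6)² = 7.111
te_Task 7 = (6 + 4·11 + 28)/6 = 78/6 = 13; σ²_Task 7 = ((28−6)/6)² = 13.444
te_Task 8 = (1 + 4·2 + 9)/6 = 18/6 = 3; σ²_Task 8 = ((9−1)/6)² = 1.778
te_Task 9 = (1 + 4·2 + 9)/6 = 18/6 = 3; σ²_Task 9 = ((9−1)/6)² = 1.778
te_Task 10 = (7 + 4·12 + 17)/6 = 72/6 = 12; σ²_Task 10 = ((17−7)/6)² = 2.778

Forward pass:
ES_Task 1 = 0; EF_Task 1 = 13
ES_Task 2 = 0; EF_Task 2 = 9
ES_Task 3 = 0; EF_Task 3 = 4
ES_Task 4 = 13; EF_Task 4 = 13+7 = 20
ES_Task 5 = max(EF_Task 1=13, EF_Task 2=9) = 13; EF_Task 5 = 13+5 = 18
ES_Task 6 = max(EF_Task 2=9, EF_Task 4=20) = 20; EF_Task 6 = 20+7 = 27
ES_Task 7 = 20; EF_Task 7 = 20+13 = 33
ES_Task 8 = 13; EF_Task 8 = 13+3 = 16
ES_Task 9 = 13; EF_Task 9 = 13+3 = 16
ES_Task 10 = max(EF_Task 2=9, EF_Task 3=4, EF_Task 5=18, EF_Task 6=27, EF_Task 7=33, EF_Task 8=16, EF_Task 9=16) = 33; EF_Task 10 = 33+12 = 45
Expected project duration μ = 45 days. Critical path: Task 1 → Task 4 → Task 7 → Task 10.

Variances on critical path: σ²_Task 1=0.111, σ²_Task 4=0.111, σ²_Task 7=13.444, σ²_Task 10=2.778.
Largest is σ²_Task 7 = 13.444.

Task 7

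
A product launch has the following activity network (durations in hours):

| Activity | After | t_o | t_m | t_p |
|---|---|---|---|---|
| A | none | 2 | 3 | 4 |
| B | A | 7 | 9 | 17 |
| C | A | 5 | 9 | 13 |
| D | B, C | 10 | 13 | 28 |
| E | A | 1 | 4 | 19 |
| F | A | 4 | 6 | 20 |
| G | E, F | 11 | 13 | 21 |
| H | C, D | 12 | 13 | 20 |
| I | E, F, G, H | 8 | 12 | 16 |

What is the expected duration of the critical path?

54 hours

te_A = (2 + 4·3 + 4)/6 = 18/6 = 3
te_B = (7 + 4·9 + 17)/6 = 60/6 = 10
te_C = (5 + 4·9 + 13)/6 = 54/6 = 9
te_D = (10 + 4·13 + 28)/6 = 90/6 = 15
te_E = (1 + 4·4 + 19)/6 = 36/6 = 6
te_F = (4 + 4·6 + 20)/6 = 48/6 = 8
te_G = (11 + 4·13 + 21)/6 = 84/6 = 14
te_H = (12 + 4·13 + 20)/6 = 84/6 = 14
te_I = (8 + 4·12 + 16)/6 = 72/6 = 12

Forward pass:
ES_A = 0; EF_A = 3
ES_B = 3; EF_B = 3+10 = 13
ES_C = 3; EF_C = 3+9 = 12
ES_D = max(EF_B=13, EF_C=12) = 13; EF_D = 13+15 = 28
ES_E = 3; EF_E = 3+6 = 9
ES_F = 3; EF_F = 3+8 = 11
ES_G = max(EF_E=9, EF_F=11) = 11; EF_G = 11+14 = 25
ES_H = max(EF_C=12, EF_D=28) = 28; EF_H = 28+14 = 42
ES_I = max(EF_E=9, EF_F=11, EF_G=25, EF_H=42) = 42; EF_I = 42+12 = 54
Expected project duration μ = 54 hours. Critical path: A → B → D → H → I.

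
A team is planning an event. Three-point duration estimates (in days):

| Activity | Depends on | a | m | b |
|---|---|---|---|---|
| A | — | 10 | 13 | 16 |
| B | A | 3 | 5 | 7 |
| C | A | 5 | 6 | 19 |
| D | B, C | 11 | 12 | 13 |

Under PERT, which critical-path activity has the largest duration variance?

te_A = (10 + 4·13 + 16)/6 = 78/6 = 13; σ²_A = ((16−10)/6)² = 1.000
te_B = (3 + 4·5 + 7)/6 = 30/6 = 5; σ²_B = ((7−3)/6)² = 0.444
te_C = (5 + 4·6 + 19)/6 = 48/6 = 8; σ²_C = ((19−5)/6)² = 5.444
te_D = (11 + 4·12 + 13)/6 = 72/6 = 12; σ²_D = ((13−11)/6)² = 0.111

Forward pass:
ES_A = 0; EF_A = 13
ES_B = 13; EF_B = 13+5 = 18
ES_C = 13; EF_C = 13+8 = 21
ES_D = max(EF_B=18, EF_C=21) = 21; EF_D = 21+12 = 33
Expected project duration μ = 33 days. Critical path: A → C → D.

Variances on critical path: σ²_A=1.000, σ²_C=5.444, σ²_D=0.111.
Largest is σ²_C = 5.444.

C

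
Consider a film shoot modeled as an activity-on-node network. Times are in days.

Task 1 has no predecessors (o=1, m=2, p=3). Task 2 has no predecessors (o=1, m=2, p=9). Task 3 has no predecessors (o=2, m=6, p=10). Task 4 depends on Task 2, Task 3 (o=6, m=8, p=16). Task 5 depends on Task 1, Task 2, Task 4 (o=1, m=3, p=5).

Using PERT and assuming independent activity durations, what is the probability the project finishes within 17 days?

0.327

te_Task 1 = (1 + 4·2 + 3)/6 = 12/6 = 2; σ²_Task 1 = ((3−1)/6)² = 0.111
te_Task 2 = (1 + 4·2 + 9)/6 = 18/6 = 3; σ²_Task 2 = ((9−1)/6)² = 1.778
te_Task 3 = (2 + 4·6 + 10)/6 = 36/6 = 6; σ²_Task 3 = ((10−2)/6)² = 1.778
te_Task 4 = (6 + 4·8 + 16)/6 = 54/6 = 9; σ²_Task 4 = ((16−6)/6)² = 2.778
te_Task 5 = (1 + 4·3 + 5)/6 = 18/6 = 3; σ²_Task 5 = ((5−1)/6)² = 0.444

Forward pass:
ES_Task 1 = 0; EF_Task 1 = 2
ES_Task 2 = 0; EF_Task 2 = 3
ES_Task 3 = 0; EF_Task 3 = 6
ES_Task 4 = max(EF_Task 2=3, EF_Task 3=6) = 6; EF_Task 4 = 6+9 = 15
ES_Task 5 = max(EF_Task 1=2, EF_Task 2=3, EF_Task 4=15) = 15; EF_Task 5 = 15+3 = 18
Expected project duration μ = 18 days. Critical path: Task 3 → Task 4 → Task 5.

Variance along critical path = 1.778 + 2.778 + 0.444 = 5.000; σ = √5.000 = 2.236 days.
Z = (17 − 18) / 2.236 = -0.447
P(T ≤ 17) = Φ(-0.447) ≈ 0.327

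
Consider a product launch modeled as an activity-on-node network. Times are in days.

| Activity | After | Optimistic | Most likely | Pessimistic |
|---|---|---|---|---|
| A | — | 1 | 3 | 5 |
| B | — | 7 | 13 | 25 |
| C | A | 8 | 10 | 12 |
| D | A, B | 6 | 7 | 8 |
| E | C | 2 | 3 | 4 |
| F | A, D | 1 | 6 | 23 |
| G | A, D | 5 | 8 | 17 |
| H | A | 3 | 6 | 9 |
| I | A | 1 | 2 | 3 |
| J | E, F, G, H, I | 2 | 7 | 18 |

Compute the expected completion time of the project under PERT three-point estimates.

38 days

te_A = (1 + 4·3 + 5)/6 = 18/6 = 3
te_B = (7 + 4·13 + 25)/6 = 84/6 = 14
te_C = (8 + 4·10 + 12)/6 = 60/6 = 10
te_D = (6 + 4·7 + 8)/6 = 42/6 = 7
te_E = (2 + 4·3 + 4)/6 = 18/6 = 3
te_F = (1 + 4·6 + 23)/6 = 48/6 = 8
te_G = (5 + 4·8 + 17)/6 = 54/6 = 9
te_H = (3 + 4·6 + 9)/6 = 36/6 = 6
te_I = (1 + 4·2 + 3)/6 = 12/6 = 2
te_J = (2 + 4·7 + 18)/6 = 48/6 = 8

Forward pass:
ES_A = 0; EF_A = 3
ES_B = 0; EF_B = 14
ES_C = 3; EF_C = 3+10 = 13
ES_D = max(EF_A=3, EF_B=14) = 14; EF_D = 14+7 = 21
ES_E = 13; EF_E = 13+3 = 16
ES_F = max(EF_A=3, EF_D=21) = 21; EF_F = 21+8 = 29
ES_G = max(EF_A=3, EF_D=21) = 21; EF_G = 21+9 = 30
ES_H = 3; EF_H = 3+6 = 9
ES_I = 3; EF_I = 3+2 = 5
ES_J = max(EF_E=16, EF_F=29, EF_G=30, EF_H=9, EF_I=5) = 30; EF_J = 30+8 = 38
Expected project duration μ = 38 days. Critical path: B → D → G → J.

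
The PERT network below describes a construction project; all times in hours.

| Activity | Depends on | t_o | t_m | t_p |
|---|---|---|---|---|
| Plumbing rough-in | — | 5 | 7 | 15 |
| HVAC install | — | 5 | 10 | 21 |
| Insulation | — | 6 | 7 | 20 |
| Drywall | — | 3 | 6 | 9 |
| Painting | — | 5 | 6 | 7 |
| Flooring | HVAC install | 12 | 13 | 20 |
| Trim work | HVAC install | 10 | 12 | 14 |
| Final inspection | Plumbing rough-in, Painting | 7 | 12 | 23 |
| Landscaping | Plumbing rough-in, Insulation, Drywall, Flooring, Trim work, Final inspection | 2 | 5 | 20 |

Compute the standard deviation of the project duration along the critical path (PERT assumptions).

4.23 hours

te_Plumbing rough-in = (5 + 4·7 + 15)/6 = 48/6 = 8; σ²_Plumbing rough-in = ((15−5)/6)² = 2.778
te_HVAC install = (5 + 4·10 + 21)/6 = 66/6 = 11; σ²_HVAC install = ((21−5)/6)² = 7.111
te_Insulation = (6 + 4·7 + 20)/6 = 54/6 = 9; σ²_Insulation = ((20−6)/6)² = 5.444
te_Drywall = (3 + 4·6 + 9)/6 = 36/6 = 6; σ²_Drywall = ((9−3)/6)² = 1.000
te_Painting = (5 + 4·6 + 7)/6 = 36/6 = 6; σ²_Painting = ((7−5)/6)² = 0.111
te_Flooring = (12 + 4·13 + 20)/6 = 84/6 = 14; σ²_Flooring = ((20−12)/6)² = 1.778
te_Trim work = (10 + 4·12 + 14)/6 = 72/6 = 12; σ²_Trim work = ((14−10)/6)² = 0.444
te_Final inspection = (7 + 4·12 + 23)/6 = 78/6 = 13; σ²_Final inspection = ((23−7)/6)² = 7.111
te_Landscaping = (2 + 4·5 + 20)/6 = 42/6 = 7; σ²_Landscaping = ((20−2)/6)² = 9.000

Forward pass:
ES_Plumbing rough-in = 0; EF_Plumbing rough-in = 8
ES_HVAC install = 0; EF_HVAC install = 11
ES_Insulation = 0; EF_Insulation = 9
ES_Drywall = 0; EF_Drywall = 6
ES_Painting = 0; EF_Painting = 6
ES_Flooring = 11; EF_Flooring = 11+14 = 25
ES_Trim work = 11; EF_Trim work = 11+12 = 23
ES_Final inspection = max(EF_Plumbing rough-in=8, EF_Painting=6) = 8; EF_Final inspection = 8+13 = 21
ES_Landscaping = max(EF_Plumbing rough-in=8, EF_Insulation=9, EF_Drywall=6, EF_Flooring=25, EF_Trim work=23, EF_Final inspection=21) = 25; EF_Landscaping = 25+7 = 32
Expected project duration μ = 32 hours. Critical path: HVAC install → Flooring → Landscaping.

Variance along critical path = 7.111 + 1.778 + 9.000 = 17.889
σ = √17.889 = 4.230 hours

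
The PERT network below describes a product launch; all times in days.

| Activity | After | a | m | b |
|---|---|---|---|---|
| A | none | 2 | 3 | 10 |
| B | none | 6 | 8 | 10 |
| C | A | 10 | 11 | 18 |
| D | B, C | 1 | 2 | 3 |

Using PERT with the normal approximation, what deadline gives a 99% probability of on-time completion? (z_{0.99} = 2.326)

te_A = (2 + 4·3 + 10)/6 = 24/6 = 4; σ²_A = ((10−2)/6)² = 1.778
te_B = (6 + 4·8 + 10)/6 = 48/6 = 8; σ²_B = ((10−6)/6)² = 0.444
te_C = (10 + 4·11 + 18)/6 = 72/6 = 12; σ²_C = ((18−10)/6)² = 1.778
te_D = (1 + 4·2 + 3)/6 = 12/6 = 2; σ²_D = ((3−1)/6)² = 0.111

Forward pass:
ES_A = 0; EF_A = 4
ES_B = 0; EF_B = 8
ES_C = 4; EF_C = 4+12 = 16
ES_D = max(EF_B=8, EF_C=16) = 16; EF_D = 16+2 = 18
Expected project duration μ = 18 days. Critical path: A → C → D.

Variance along critical path = 1.778 + 1.778 + 0.111 = 3.667; σ = 1.915 days.
D = μ + z·σ = 18 + 2.326·1.915 = 22.5 days

22.5 days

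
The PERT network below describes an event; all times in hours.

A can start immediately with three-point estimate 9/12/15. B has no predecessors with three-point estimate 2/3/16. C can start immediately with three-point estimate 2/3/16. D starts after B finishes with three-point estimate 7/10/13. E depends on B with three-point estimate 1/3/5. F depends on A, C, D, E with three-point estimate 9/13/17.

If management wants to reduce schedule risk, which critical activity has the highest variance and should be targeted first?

te_A = (9 + 4·12 + 15)/6 = 72/6 = 12; σ²_A = ((15−9)/6)² = 1.000
te_B = (2 + 4·3 + 16)/6 = 30/6 = 5; σ²_B = ((16−2)/6)² = 5.444
te_C = (2 + 4·3 + 16)/6 = 30/6 = 5; σ²_C = ((16−2)/6)² = 5.444
te_D = (7 + 4·10 + 13)/6 = 60/6 = 10; σ²_D = ((13−7)/6)² = 1.000
te_E = (1 + 4·3 + 5)/6 = 18/6 = 3; σ²_E = ((5−1)/6)² = 0.444
te_F = (9 + 4·13 + 17)/6 = 78/6 = 13; σ²_F = ((17−9)/6)² = 1.778

Forward pass:
ES_A = 0; EF_A = 12
ES_B = 0; EF_B = 5
ES_C = 0; EF_C = 5
ES_D = 5; EF_D = 5+10 = 15
ES_E = 5; EF_E = 5+3 = 8
ES_F = max(EF_A=12, EF_C=5, EF_D=15, EF_E=8) = 15; EF_F = 15+13 = 28
Expected project duration μ = 28 hours. Critical path: B → D → F.

Variances on critical path: σ²_B=5.444, σ²_D=1.000, σ²_F=1.778.
Largest is σ²_B = 5.444.

B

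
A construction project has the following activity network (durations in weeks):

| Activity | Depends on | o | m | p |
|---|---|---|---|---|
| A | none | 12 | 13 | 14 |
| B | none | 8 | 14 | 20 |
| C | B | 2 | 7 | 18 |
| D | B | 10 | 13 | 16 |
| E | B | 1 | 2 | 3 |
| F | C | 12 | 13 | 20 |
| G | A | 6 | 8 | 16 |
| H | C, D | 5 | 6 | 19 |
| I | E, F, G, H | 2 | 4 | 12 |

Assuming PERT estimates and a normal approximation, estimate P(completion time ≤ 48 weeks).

0.962

te_A = (12 + 4·13 + 14)/6 = 78/6 = 13; σ²_A = ((14−12)/6)² = 0.111
te_B = (8 + 4·14 + 20)/6 = 84/6 = 14; σ²_B = ((20−8)/6)² = 4.000
te_C = (2 + 4·7 + 18)/6 = 48/6 = 8; σ²_C = ((18−2)/6)² = 7.111
te_D = (10 + 4·13 + 16)/6 = 78/6 = 13; σ²_D = ((16−10)/6)² = 1.000
te_E = (1 + 4·2 + 3)/6 = 12/6 = 2; σ²_E = ((3−1)/6)² = 0.111
te_F = (12 + 4·13 + 20)/6 = 84/6 = 14; σ²_F = ((20−12)/6)² = 1.778
te_G = (6 + 4·8 + 16)/6 = 54/6 = 9; σ²_G = ((16−6)/6)² = 2.778
te_H = (5 + 4·6 + 19)/6 = 48/6 = 8; σ²_H = ((19−5)/6)² = 5.444
te_I = (2 + 4·4 + 12)/6 = 30/6 = 5; σ²_I = ((12−2)/6)² = 2.778

Forward pass:
ES_A = 0; EF_A = 13
ES_B = 0; EF_B = 14
ES_C = 14; EF_C = 14+8 = 22
ES_D = 14; EF_D = 14+13 = 27
ES_E = 14; EF_E = 14+2 = 16
ES_F = 22; EF_F = 22+14 = 36
ES_G = 13; EF_G = 13+9 = 22
ES_H = max(EF_C=22, EF_D=27) = 27; EF_H = 27+8 = 35
ES_I = max(EF_E=16, EF_F=36, EF_G=22, EF_H=35) = 36; EF_I = 36+5 = 41
Expected project duration μ = 41 weeks. Critical path: B → C → F → I.

Variance along critical path = 4.000 + 7.111 + 1.778 + 2.778 = 15.667; σ = √15.667 = 3.958 weeks.
Z = (48 − 41) / 3.958 = 1.769
P(T ≤ 48) = Φ(1.769) ≈ 0.962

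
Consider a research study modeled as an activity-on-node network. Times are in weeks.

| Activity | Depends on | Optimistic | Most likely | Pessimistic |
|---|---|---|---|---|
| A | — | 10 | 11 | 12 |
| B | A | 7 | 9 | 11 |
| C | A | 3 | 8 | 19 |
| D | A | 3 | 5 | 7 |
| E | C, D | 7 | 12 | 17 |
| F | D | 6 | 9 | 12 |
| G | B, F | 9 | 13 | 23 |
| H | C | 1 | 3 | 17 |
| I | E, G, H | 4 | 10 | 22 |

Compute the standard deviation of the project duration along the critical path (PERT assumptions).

4.00 weeks

te_A = (10 + 4·11 + 12)/6 = 66/6 = 11; σ²_A = ((12−10)/6)² = 0.111
te_B = (7 + 4·9 + 11)/6 = 54/6 = 9; σ²_B = ((11−7)/6)² = 0.444
te_C = (3 + 4·8 + 19)/6 = 54/6 = 9; σ²_C = ((19−3)/6)² = 7.111
te_D = (3 + 4·5 + 7)/6 = 30/6 = 5; σ²_D = ((7−3)/6)² = 0.444
te_E = (7 + 4·12 + 17)/6 = 72/6 = 12; σ²_E = ((17−7)/6)² = 2.778
te_F = (6 + 4·9 + 12)/6 = 54/6 = 9; σ²_F = ((12−6)/6)² = 1.000
te_G = (9 + 4·13 + 23)/6 = 84/6 = 14; σ²_G = ((23−9)/6)² = 5.444
te_H = (1 + 4·3 + 17)/6 = 30/6 = 5; σ²_H = ((17−1)/6)² = 7.111
te_I = (4 + 4·10 + 22)/6 = 66/6 = 11; σ²_I = ((22−4)/6)² = 9.000

Forward pass:
ES_A = 0; EF_A = 11
ES_B = 11; EF_B = 11+9 = 20
ES_C = 11; EF_C = 11+9 = 20
ES_D = 11; EF_D = 11+5 = 16
ES_E = max(EF_C=20, EF_D=16) = 20; EF_E = 20+12 = 32
ES_F = 16; EF_F = 16+9 = 25
ES_G = max(EF_B=20, EF_F=25) = 25; EF_G = 25+14 = 39
ES_H = 20; EF_H = 20+5 = 25
ES_I = max(EF_E=32, EF_G=39, EF_H=25) = 39; EF_I = 39+11 = 50
Expected project duration μ = 50 weeks. Critical path: A → D → F → G → I.

Variance along critical path = 0.111 + 0.444 + 1.000 + 5.444 + 9.000 = 16.000
σ = √16.000 = 4.000 weeks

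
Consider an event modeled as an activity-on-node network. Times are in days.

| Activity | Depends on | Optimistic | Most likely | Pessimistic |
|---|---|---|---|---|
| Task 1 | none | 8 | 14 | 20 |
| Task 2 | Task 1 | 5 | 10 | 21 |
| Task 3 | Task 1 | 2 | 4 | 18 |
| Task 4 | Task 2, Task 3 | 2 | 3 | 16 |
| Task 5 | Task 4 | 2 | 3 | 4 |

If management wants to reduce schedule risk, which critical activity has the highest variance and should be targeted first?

te_Task 1 = (8 + 4·14 + 20)/6 = 84/6 = 14; σ²_Task 1 = ((20−8)/6)² = 4.000
te_Task 2 = (5 + 4·10 + 21)/6 = 66/6 = 11; σ²_Task 2 = ((21−5)/6)² = 7.111
te_Task 3 = (2 + 4·4 + 18)/6 = 36/6 = 6; σ²_Task 3 = ((18−2)/6)² = 7.111
te_Task 4 = (2 + 4·3 + 16)/6 = 30/6 = 5; σ²_Task 4 = ((16−2)/6)² = 5.444
te_Task 5 = (2 + 4·3 + 4)/6 = 18/6 = 3; σ²_Task 5 = ((4−2)/6)² = 0.111

Forward pass:
ES_Task 1 = 0; EF_Task 1 = 14
ES_Task 2 = 14; EF_Task 2 = 14+11 = 25
ES_Task 3 = 14; EF_Task 3 = 14+6 = 20
ES_Task 4 = max(EF_Task 2=25, EF_Task 3=20) = 25; EF_Task 4 = 25+5 = 30
ES_Task 5 = 30; EF_Task 5 = 30+3 = 33
Expected project duration μ = 33 days. Critical path: Task 1 → Task 2 → Task 4 → Task 5.

Variances on critical path: σ²_Task 1=4.000, σ²_Task 2=7.111, σ²_Task 4=5.444, σ²_Task 5=0.111.
Largest is σ²_Task 2 = 7.111.

Task 2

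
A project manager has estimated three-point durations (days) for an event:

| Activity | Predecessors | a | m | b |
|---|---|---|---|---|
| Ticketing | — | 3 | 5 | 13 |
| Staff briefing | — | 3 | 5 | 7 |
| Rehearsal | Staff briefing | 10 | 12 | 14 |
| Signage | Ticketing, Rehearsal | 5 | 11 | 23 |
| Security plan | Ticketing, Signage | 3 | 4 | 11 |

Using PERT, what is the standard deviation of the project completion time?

3.42 days

te_Ticketing = (3 + 4·5 + 13)/6 = 36/6 = 6; σ²_Ticketing = ((13−3)/6)² = 2.778
te_Staff briefing = (3 + 4·5 + 7)/6 = 30/6 = 5; σ²_Staff briefing = ((7−3)/6)² = 0.444
te_Rehearsal = (10 + 4·12 + 14)/6 = 72/6 = 12; σ²_Rehearsal = ((14−10)/6)² = 0.444
te_Signage = (5 + 4·11 + 23)/6 = 72/6 = 12; σ²_Signage = ((23−5)/6)² = 9.000
te_Security plan = (3 + 4·4 + 11)/6 = 30/6 = 5; σ²_Security plan = ((11−3)/6)² = 1.778

Forward pass:
ES_Ticketing = 0; EF_Ticketing = 6
ES_Staff briefing = 0; EF_Staff briefing = 5
ES_Rehearsal = 5; EF_Rehearsal = 5+12 = 17
ES_Signage = max(EF_Ticketing=6, EF_Rehearsal=17) = 17; EF_Signage = 17+12 = 29
ES_Security plan = max(EF_Ticketing=6, EF_Signage=29) = 29; EF_Security plan = 29+5 = 34
Expected project duration μ = 34 days. Critical path: Staff briefing → Rehearsal → Signage → Security plan.

Variance along critical path = 0.444 + 0.444 + 9.000 + 1.778 = 11.667
σ = √11.667 = 3.416 days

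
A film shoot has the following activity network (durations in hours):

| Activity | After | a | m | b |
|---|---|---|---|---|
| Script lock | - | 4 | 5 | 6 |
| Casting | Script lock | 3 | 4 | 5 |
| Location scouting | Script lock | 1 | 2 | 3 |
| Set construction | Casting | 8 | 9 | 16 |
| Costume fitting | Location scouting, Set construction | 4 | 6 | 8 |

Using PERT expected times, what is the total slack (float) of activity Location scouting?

12 hours

te_Script lock = (4 + 4·5 + 6)/6 = 30/6 = 5
te_Casting = (3 + 4·4 + 5)/6 = 24/6 = 4
te_Location scouting = (1 + 4·2 + 3)/6 = 12/6 = 2
te_Set construction = (8 + 4·9 + 16)/6 = 60/6 = 10
te_Costume fitting = (4 + 4·6 + 8)/6 = 36/6 = 6

Forward pass:
ES_Script lock = 0; EF_Script lock = 5
ES_Casting = 5; EF_Casting = 5+4 = 9
ES_Location scouting = 5; EF_Location scouting = 5+2 = 7
ES_Set construction = 9; EF_Set construction = 9+10 = 19
ES_Costume fitting = max(EF_Location scouting=7, EF_Set construction=19) = 19; EF_Costume fitting = 19+6 = 25
Expected project duration μ = 25 hours. Critical path: Script lock → Casting → Set construction → Costume fitting.

Backward pass:
LF_Costume fitting = 25; LS_Costume fitting = 25−6 = 19
LF_Set construction = LS_Costume fitting = 19; LS_Set construction = 19−10 = 9
LF_Location scouting = LS_Costume fitting = 19; LS_Location scouting = 19−2 = 17
LF_Casting = LS_Set construction = 9; LS_Casting = 9−4 = 5
LF_Script lock = min(LS_Casting=5, LS_Location scouting=17) = 5; LS_Script lock = 5−5 = 0
Slack_Location scouting = LS_Location scouting − ES_Location scouting = 17 − 5 = 12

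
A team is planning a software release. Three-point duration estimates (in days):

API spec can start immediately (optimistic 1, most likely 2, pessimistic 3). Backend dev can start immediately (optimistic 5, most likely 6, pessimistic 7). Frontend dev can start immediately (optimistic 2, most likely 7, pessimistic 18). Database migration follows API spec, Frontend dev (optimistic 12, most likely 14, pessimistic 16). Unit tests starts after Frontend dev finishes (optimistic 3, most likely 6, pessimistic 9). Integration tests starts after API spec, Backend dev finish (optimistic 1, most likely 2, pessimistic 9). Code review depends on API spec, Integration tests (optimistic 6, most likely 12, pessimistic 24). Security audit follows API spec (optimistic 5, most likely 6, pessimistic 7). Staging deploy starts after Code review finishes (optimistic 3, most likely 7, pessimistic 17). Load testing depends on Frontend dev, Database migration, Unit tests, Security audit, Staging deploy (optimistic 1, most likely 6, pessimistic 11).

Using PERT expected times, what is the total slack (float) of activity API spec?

4 days

te_API spec = (1 + 4·2 + 3)/6 = 12/6 = 2
te_Backend dev = (5 + 4·6 + 7)/6 = 36/6 = 6
te_Frontend dev = (2 + 4·7 + 18)/6 = 48/6 = 8
te_Database migration = (12 + 4·14 + 16)/6 = 84/6 = 14
te_Unit tests = (3 + 4·6 + 9)/6 = 36/6 = 6
te_Integration tests = (1 + 4·2 + 9)/6 = 18/6 = 3
te_Code review = (6 + 4·12 + 24)/6 = 78/6 = 13
te_Security audit = (5 + 4·6 + 7)/6 = 36/6 = 6
te_Staging deploy = (3 + 4·7 + 17)/6 = 48/6 = 8
te_Load testing = (1 + 4·6 + 11)/6 = 36/6 = 6

Forward pass:
ES_API spec = 0; EF_API spec = 2
ES_Backend dev = 0; EF_Backend dev = 6
ES_Frontend dev = 0; EF_Frontend dev = 8
ES_Database migration = max(EF_API spec=2, EF_Frontend dev=8) = 8; EF_Database migration = 8+14 = 22
ES_Unit tests = 8; EF_Unit tests = 8+6 = 14
ES_Integration tests = max(EF_API spec=2, EF_Backend dev=6) = 6; EF_Integration tests = 6+3 = 9
ES_Code review = max(EF_API spec=2, EF_Integration tests=9) = 9; EF_Code review = 9+13 = 22
ES_Security audit = 2; EF_Security audit = 2+6 = 8
ES_Staging deploy = 22; EF_Staging deploy = 22+8 = 30
ES_Load testing = max(EF_Frontend dev=8, EF_Database migration=22, EF_Unit tests=14, EF_Security audit=8, EF_Staging deploy=30) = 30; EF_Load testing = 30+6 = 36
Expected project duration μ = 36 days. Critical path: Backend dev → Integration tests → Code review → Staging deploy → Load testing.

Backward pass:
LF_Load testing = 36; LS_Load testing = 36−6 = 30
LF_Staging deploy = LS_Load testing = 30; LS_Staging deploy = 30−8 = 22
LF_Security audit = LS_Load testing = 30; LS_Security audit = 30−6 = 24
LF_Code review = LS_Staging deploy = 22; LS_Code review = 22−13 = 9
LF_Integration tests = LS_Code review = 9; LS_Integration tests = 9−3 = 6
LF_Unit tests = LS_Load testing = 30; LS_Unit tests = 30−6 = 24
LF_Database migration = LS_Load testing = 30; LS_Database migration = 30−14 = 16
LF_Frontend dev = min(LS_Database migration=16, LS_Unit tests=24, LS_Load testing=30) = 16; LS_Frontend dev = 16−8 = 8
LF_Backend dev = LS_Integration tests = 6; LS_Backend dev = 6−6 = 0
LF_API spec = min(LS_Database migration=16, LS_Integration tests=6, LS_Code review=9, LS_Security audit=24) = 6; LS_API spec = 6−2 = 4
Slack_API spec = LS_API spec − ES_API spec = 4 − 0 = 4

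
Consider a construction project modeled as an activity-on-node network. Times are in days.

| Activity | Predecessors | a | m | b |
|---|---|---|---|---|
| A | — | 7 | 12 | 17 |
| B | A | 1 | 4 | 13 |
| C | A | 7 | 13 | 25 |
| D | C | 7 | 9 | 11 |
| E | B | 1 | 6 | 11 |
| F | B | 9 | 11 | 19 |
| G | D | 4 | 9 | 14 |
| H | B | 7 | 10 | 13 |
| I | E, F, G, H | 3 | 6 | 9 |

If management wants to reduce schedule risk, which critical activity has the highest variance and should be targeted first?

te_A = (7 + 4·12 + 17)/6 = 72/6 = 12; σ²_A = ((17−7)/6)² = 2.778
te_B = (1 + 4·4 + 13)/6 = 30/6 = 5; σ²_B = ((13−1)/6)² = 4.000
te_C = (7 + 4·13 + 25)/6 = 84/6 = 14; σ²_C = ((25−7)/6)² = 9.000
te_D = (7 + 4·9 + 11)/6 = 54/6 = 9; σ²_D = ((11−7)/6)² = 0.444
te_E = (1 + 4·6 + 11)/6 = 36/6 = 6; σ²_E = ((11−1)/6)² = 2.778
te_F = (9 + 4·11 + 19)/6 = 72/6 = 12; σ²_F = ((19−9)/6)² = 2.778
te_G = (4 + 4·9 + 14)/6 = 54/6 = 9; σ²_G = ((14−4)/6)² = 2.778
te_H = (7 + 4·10 + 13)/6 = 60/6 = 10; σ²_H = ((13−7)/6)² = 1.000
te_I = (3 + 4·6 + 9)/6 = 36/6 = 6; σ²_I = ((9−3)/6)² = 1.000

Forward pass:
ES_A = 0; EF_A = 12
ES_B = 12; EF_B = 12+5 = 17
ES_C = 12; EF_C = 12+14 = 26
ES_D = 26; EF_D = 26+9 = 35
ES_E = 17; EF_E = 17+6 = 23
ES_F = 17; EF_F = 17+12 = 29
ES_G = 35; EF_G = 35+9 = 44
ES_H = 17; EF_H = 17+10 = 27
ES_I = max(EF_E=23, EF_F=29, EF_G=44, EF_H=27) = 44; EF_I = 44+6 = 50
Expected project duration μ = 50 days. Critical path: A → C → D → G → I.

Variances on critical path: σ²_A=2.778, σ²_C=9.000, σ²_D=0.444, σ²_G=2.778, σ²_I=1.000.
Largest is σ²_C = 9.000.

C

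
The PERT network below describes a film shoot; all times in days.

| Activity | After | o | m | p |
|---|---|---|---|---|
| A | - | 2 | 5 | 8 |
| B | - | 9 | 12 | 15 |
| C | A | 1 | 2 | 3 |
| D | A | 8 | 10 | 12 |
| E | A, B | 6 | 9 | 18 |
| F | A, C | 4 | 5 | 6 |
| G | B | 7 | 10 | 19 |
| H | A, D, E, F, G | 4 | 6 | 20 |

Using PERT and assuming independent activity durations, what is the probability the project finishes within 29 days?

te_A = (2 + 4·5 + 8)/6 = 30/6 = 5; σ²_A = ((8−2)/6)² = 1.000
te_B = (9 + 4·12 + 15)/6 = 72/6 = 12; σ²_B = ((15−9)/6)² = 1.000
te_C = (1 + 4·2 + 3)/6 = 12/6 = 2; σ²_C = ((3−1)/6)² = 0.111
te_D = (8 + 4·10 + 12)/6 = 60/6 = 10; σ²_D = ((12−8)/6)² = 0.444
te_E = (6 + 4·9 + 18)/6 = 60/6 = 10; σ²_E = ((18−6)/6)² = 4.000
te_F = (4 + 4·5 + 6)/6 = 30/6 = 5; σ²_F = ((6−4)/6)² = 0.111
te_G = (7 + 4·10 + 19)/6 = 66/6 = 11; σ²_G = ((19−7)/6)² = 4.000
te_H = (4 + 4·6 + 20)/6 = 48/6 = 8; σ²_H = ((20−4)/6)² = 7.111

Forward pass:
ES_A = 0; EF_A = 5
ES_B = 0; EF_B = 12
ES_C = 5; EF_C = 5+2 = 7
ES_D = 5; EF_D = 5+10 = 15
ES_E = max(EF_A=5, EF_B=12) = 12; EF_E = 12+10 = 22
ES_F = max(EF_A=5, EF_C=7) = 7; EF_F = 7+5 = 12
ES_G = 12; EF_G = 12+11 = 23
ES_H = max(EF_A=5, EF_D=15, EF_E=22, EF_F=12, EF_G=23) = 23; EF_H = 23+8 = 31
Expected project duration μ = 31 days. Critical path: B → G → H.

Variance along critical path = 1.000 + 4.000 + 7.111 = 12.111; σ = √12.111 = 3.480 days.
Z = (29 − 31) / 3.480 = -0.575
P(T ≤ 29) = Φ(-0.575) ≈ 0.283

0.283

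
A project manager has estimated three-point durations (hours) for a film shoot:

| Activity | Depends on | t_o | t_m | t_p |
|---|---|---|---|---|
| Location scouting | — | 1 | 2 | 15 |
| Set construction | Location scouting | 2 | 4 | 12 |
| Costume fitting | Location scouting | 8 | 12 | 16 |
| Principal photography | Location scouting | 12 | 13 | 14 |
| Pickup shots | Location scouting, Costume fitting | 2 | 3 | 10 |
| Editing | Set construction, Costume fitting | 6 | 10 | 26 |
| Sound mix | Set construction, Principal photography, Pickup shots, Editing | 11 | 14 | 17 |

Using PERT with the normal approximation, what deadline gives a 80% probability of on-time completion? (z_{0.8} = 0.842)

45.7 hours

te_Location scouting = (1 + 4·2 + 15)/6 = 24/6 = 4; σ²_Location scouting = ((15−1)/6)² = 5.444
te_Set construction = (2 + 4·4 + 12)/6 = 30/6 = 5; σ²_Set construction = ((12−2)/6)² = 2.778
te_Costume fitting = (8 + 4·12 + 16)/6 = 72/6 = 12; σ²_Costume fitting = ((16−8)/6)² = 1.778
te_Principal photography = (12 + 4·13 + 14)/6 = 78/6 = 13; σ²_Principal photography = ((14−12)/6)² = 0.111
te_Pickup shots = (2 + 4·3 + 10)/6 = 24/6 = 4; σ²_Pickup shots = ((10−2)/6)² = 1.778
te_Editing = (6 + 4·10 + 26)/6 = 72/6 = 12; σ²_Editing = ((26−6)/6)² = 11.111
te_Sound mix = (11 + 4·14 + 17)/6 = 84/6 = 14; σ²_Sound mix = ((17−11)/6)² = 1.000

Forward pass:
ES_Location scouting = 0; EF_Location scouting = 4
ES_Set construction = 4; EF_Set construction = 4+5 = 9
ES_Costume fitting = 4; EF_Costume fitting = 4+12 = 16
ES_Principal photography = 4; EF_Principal photography = 4+13 = 17
ES_Pickup shots = max(EF_Location scouting=4, EF_Costume fitting=16) = 16; EF_Pickup shots = 16+4 = 20
ES_Editing = max(EF_Set construction=9, EF_Costume fitting=16) = 16; EF_Editing = 16+12 = 28
ES_Sound mix = max(EF_Set construction=9, EF_Principal photography=17, EF_Pickup shots=20, EF_Editing=28) = 28; EF_Sound mix = 28+14 = 42
Expected project duration μ = 42 hours. Critical path: Location scouting → Costume fitting → Editing → Sound mix.

Variance along critical path = 5.444 + 1.778 + 11.111 + 1.000 = 19.333; σ = 4.397 hours.
D = μ + z·σ = 42 + 0.842·4.397 = 45.7 hours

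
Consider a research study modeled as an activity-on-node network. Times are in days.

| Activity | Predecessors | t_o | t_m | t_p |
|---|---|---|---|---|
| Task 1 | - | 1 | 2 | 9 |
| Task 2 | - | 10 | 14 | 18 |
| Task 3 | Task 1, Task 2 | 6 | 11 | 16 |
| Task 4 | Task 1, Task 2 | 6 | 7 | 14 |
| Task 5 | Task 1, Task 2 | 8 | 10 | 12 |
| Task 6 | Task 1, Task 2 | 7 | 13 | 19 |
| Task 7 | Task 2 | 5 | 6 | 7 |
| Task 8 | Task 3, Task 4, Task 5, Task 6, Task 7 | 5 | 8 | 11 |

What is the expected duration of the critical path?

te_Task 1 = (1 + 4·2 + 9)/6 = 18/6 = 3
te_Task 2 = (10 + 4·14 + 18)/6 = 84/6 = 14
te_Task 3 = (6 + 4·11 + 16)/6 = 66/6 = 11
te_Task 4 = (6 + 4·7 + 14)/6 = 48/6 = 8
te_Task 5 = (8 + 4·10 + 12)/6 = 60/6 = 10
te_Task 6 = (7 + 4·13 + 19)/6 = 78/6 = 13
te_Task 7 = (5 + 4·6 + 7)/6 = 36/6 = 6
te_Task 8 = (5 + 4·8 + 11)/6 = 48/6 = 8

Forward pass:
ES_Task 1 = 0; EF_Task 1 = 3
ES_Task 2 = 0; EF_Task 2 = 14
ES_Task 3 = max(EF_Task 1=3, EF_Task 2=14) = 14; EF_Task 3 = 14+11 = 25
ES_Task 4 = max(EF_Task 1=3, EF_Task 2=14) = 14; EF_Task 4 = 14+8 = 22
ES_Task 5 = max(EF_Task 1=3, EF_Task 2=14) = 14; EF_Task 5 = 14+10 = 24
ES_Task 6 = max(EF_Task 1=3, EF_Task 2=14) = 14; EF_Task 6 = 14+13 = 27
ES_Task 7 = 14; EF_Task 7 = 14+6 = 20
ES_Task 8 = max(EF_Task 3=25, EF_Task 4=22, EF_Task 5=24, EF_Task 6=27, EF_Task 7=20) = 27; EF_Task 8 = 27+8 = 35
Expected project duration μ = 35 days. Critical path: Task 2 → Task 6 → Task 8.

35 days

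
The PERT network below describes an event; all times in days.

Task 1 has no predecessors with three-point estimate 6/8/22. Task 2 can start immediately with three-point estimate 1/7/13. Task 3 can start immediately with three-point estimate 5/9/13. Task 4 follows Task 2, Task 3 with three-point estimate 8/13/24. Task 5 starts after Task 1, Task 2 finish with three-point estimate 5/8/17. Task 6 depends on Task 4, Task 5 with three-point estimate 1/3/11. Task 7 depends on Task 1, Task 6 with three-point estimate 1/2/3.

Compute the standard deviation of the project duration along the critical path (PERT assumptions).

3.43 days

te_Task 1 = (6 + 4·8 + 22)/6 = 60/6 = 10; σ²_Task 1 = ((22−6)/6)² = 7.111
te_Task 2 = (1 + 4·7 + 13)/6 = 42/6 = 7; σ²_Task 2 = ((13−1)/6)² = 4.000
te_Task 3 = (5 + 4·9 + 13)/6 = 54/6 = 9; σ²_Task 3 = ((13−5)/6)² = 1.778
te_Task 4 = (8 + 4·13 + 24)/6 = 84/6 = 14; σ²_Task 4 = ((24−8)/6)² = 7.111
te_Task 5 = (5 + 4·8 + 17)/6 = 54/6 = 9; σ²_Task 5 = ((17−5)/6)² = 4.000
te_Task 6 = (1 + 4·3 + 11)/6 = 24/6 = 4; σ²_Task 6 = ((11−1)/6)² = 2.778
te_Task 7 = (1 + 4·2 + 3)/6 = 12/6 = 2; σ²_Task 7 = ((3−1)/6)² = 0.111

Forward pass:
ES_Task 1 = 0; EF_Task 1 = 10
ES_Task 2 = 0; EF_Task 2 = 7
ES_Task 3 = 0; EF_Task 3 = 9
ES_Task 4 = max(EF_Task 2=7, EF_Task 3=9) = 9; EF_Task 4 = 9+14 = 23
ES_Task 5 = max(EF_Task 1=10, EF_Task 2=7) = 10; EF_Task 5 = 10+9 = 19
ES_Task 6 = max(EF_Task 4=23, EF_Task 5=19) = 23; EF_Task 6 = 23+4 = 27
ES_Task 7 = max(EF_Task 1=10, EF_Task 6=27) = 27; EF_Task 7 = 27+2 = 29
Expected project duration μ = 29 days. Critical path: Task 3 → Task 4 → Task 6 → Task 7.

Variance along critical path = 1.778 + 7.111 + 2.778 + 0.111 = 11.778
σ = √11.778 = 3.432 days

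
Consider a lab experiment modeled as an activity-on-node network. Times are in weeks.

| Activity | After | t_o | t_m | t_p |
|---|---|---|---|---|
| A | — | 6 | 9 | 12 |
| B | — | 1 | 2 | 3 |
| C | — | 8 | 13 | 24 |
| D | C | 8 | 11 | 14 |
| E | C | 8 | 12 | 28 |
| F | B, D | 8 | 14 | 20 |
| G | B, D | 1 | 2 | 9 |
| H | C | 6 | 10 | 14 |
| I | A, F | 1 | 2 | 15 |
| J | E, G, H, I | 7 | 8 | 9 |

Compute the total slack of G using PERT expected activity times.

15 weeks

te_A = (6 + 4·9 + 12)/6 = 54/6 = 9
te_B = (1 + 4·2 + 3)/6 = 12/6 = 2
te_C = (8 + 4·13 + 24)/6 = 84/6 = 14
te_D = (8 + 4·11 + 14)/6 = 66/6 = 11
te_E = (8 + 4·12 + 28)/6 = 84/6 = 14
te_F = (8 + 4·14 + 20)/6 = 84/6 = 14
te_G = (1 + 4·2 + 9)/6 = 18/6 = 3
te_H = (6 + 4·10 + 14)/6 = 60/6 = 10
te_I = (1 + 4·2 + 15)/6 = 24/6 = 4
te_J = (7 + 4·8 + 9)/6 = 48/6 = 8

Forward pass:
ES_A = 0; EF_A = 9
ES_B = 0; EF_B = 2
ES_C = 0; EF_C = 14
ES_D = 14; EF_D = 14+11 = 25
ES_E = 14; EF_E = 14+14 = 28
ES_F = max(EF_B=2, EF_D=25) = 25; EF_F = 25+14 = 39
ES_G = max(EF_B=2, EF_D=25) = 25; EF_G = 25+3 = 28
ES_H = 14; EF_H = 14+10 = 24
ES_I = max(EF_A=9, EF_F=39) = 39; EF_I = 39+4 = 43
ES_J = max(EF_E=28, EF_G=28, EF_H=24, EF_I=43) = 43; EF_J = 43+8 = 51
Expected project duration μ = 51 weeks. Critical path: C → D → F → I → J.

Backward pass:
LF_J = 51; LS_J = 51−8 = 43
LF_I = LS_J = 43; LS_I = 43−4 = 39
LF_H = LS_J = 43; LS_H = 43−10 = 33
LF_G = LS_J = 43; LS_G = 43−3 = 40
LF_F = LS_I = 39; LS_F = 39−14 = 25
LF_E = LS_J = 43; LS_E = 43−14 = 29
LF_D = min(LS_F=25, LS_G=40) = 25; LS_D = 25−11 = 14
LF_C = min(LS_D=14, LS_E=29, LS_H=33) = 14; LS_C = 14−14 = 0
LF_B = min(LS_F=25, LS_G=40) = 25; LS_B = 25−2 = 23
LF_A = LS_I = 39; LS_A = 39−9 = 30
Slack_G = LS_G − ES_G = 40 − 25 = 15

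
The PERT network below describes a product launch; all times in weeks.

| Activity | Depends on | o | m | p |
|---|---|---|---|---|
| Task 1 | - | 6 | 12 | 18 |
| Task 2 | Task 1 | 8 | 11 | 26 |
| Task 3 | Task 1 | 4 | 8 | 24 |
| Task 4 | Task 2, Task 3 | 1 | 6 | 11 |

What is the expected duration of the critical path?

31 weeks

te_Task 1 = (6 + 4·12 + 18)/6 = 72/6 = 12
te_Task 2 = (8 + 4·11 + 26)/6 = 78/6 = 13
te_Task 3 = (4 + 4·8 + 24)/6 = 60/6 = 10
te_Task 4 = (1 + 4·6 + 11)/6 = 36/6 = 6

Forward pass:
ES_Task 1 = 0; EF_Task 1 = 12
ES_Task 2 = 12; EF_Task 2 = 12+13 = 25
ES_Task 3 = 12; EF_Task 3 = 12+10 = 22
ES_Task 4 = max(EF_Task 2=25, EF_Task 3=22) = 25; EF_Task 4 = 25+6 = 31
Expected project duration μ = 31 weeks. Critical path: Task 1 → Task 2 → Task 4.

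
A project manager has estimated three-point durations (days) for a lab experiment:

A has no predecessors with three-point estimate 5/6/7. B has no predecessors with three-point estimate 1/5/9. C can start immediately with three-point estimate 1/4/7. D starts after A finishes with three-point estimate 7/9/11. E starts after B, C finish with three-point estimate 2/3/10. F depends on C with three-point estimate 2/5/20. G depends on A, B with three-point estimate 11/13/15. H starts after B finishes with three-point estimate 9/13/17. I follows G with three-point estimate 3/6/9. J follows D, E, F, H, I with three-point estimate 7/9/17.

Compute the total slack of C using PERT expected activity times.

te_A = (5 + 4·6 + 7)/6 = 36/6 = 6
te_B = (1 + 4·5 + 9)/6 = 30/6 = 5
te_C = (1 + 4·4 + 7)/6 = 24/6 = 4
te_D = (7 + 4·9 + 11)/6 = 54/6 = 9
te_E = (2 + 4·3 + 10)/6 = 24/6 = 4
te_F = (2 + 4·5 + 20)/6 = 42/6 = 7
te_G = (11 + 4·13 + 15)/6 = 78/6 = 13
te_H = (9 + 4·13 + 17)/6 = 78/6 = 13
te_I = (3 + 4·6 + 9)/6 = 36/6 = 6
te_J = (7 + 4·9 + 17)/6 = 60/6 = 10

Forward pass:
ES_A = 0; EF_A = 6
ES_B = 0; EF_B = 5
ES_C = 0; EF_C = 4
ES_D = 6; EF_D = 6+9 = 15
ES_E = max(EF_B=5, EF_C=4) = 5; EF_E = 5+4 = 9
ES_F = 4; EF_F = 4+7 = 11
ES_G = max(EF_A=6, EF_B=5) = 6; EF_G = 6+13 = 19
ES_H = 5; EF_H = 5+13 = 18
ES_I = 19; EF_I = 19+6 = 25
ES_J = max(EF_D=15, EF_E=9, EF_F=11, EF_H=18, EF_I=25) = 25; EF_J = 25+10 = 35
Expected project duration μ = 35 days. Critical path: A → G → I → J.

Backward pass:
LF_J = 35; LS_J = 35−10 = 25
LF_I = LS_J = 25; LS_I = 25−6 = 19
LF_H = LS_J = 25; LS_H = 25−13 = 12
LF_G = LS_I = 19; LS_G = 19−13 = 6
LF_F = LS_J = 25; LS_F = 25−7 = 18
LF_E = LS_J = 25; LS_E = 25−4 = 21
LF_D = LS_J = 25; LS_D = 25−9 = 16
LF_C = min(LS_E=21, LS_F=18) = 18; LS_C = 18−4 = 14
LF_B = min(LS_E=21, LS_G=6, LS_H=12) = 6; LS_B = 6−5 = 1
LF_A = min(LS_D=16, LS_G=6) = 6; LS_A = 6−6 = 0
Slack_C = LS_C − ES_C = 14 − 0 = 14

14 days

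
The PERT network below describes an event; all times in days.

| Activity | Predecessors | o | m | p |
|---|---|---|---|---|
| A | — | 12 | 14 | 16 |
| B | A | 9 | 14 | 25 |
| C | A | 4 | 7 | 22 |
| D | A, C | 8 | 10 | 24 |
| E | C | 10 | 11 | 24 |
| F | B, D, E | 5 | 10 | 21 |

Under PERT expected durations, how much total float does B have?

te_A = (12 + 4·14 + 16)/6 = 84/6 = 14
te_B = (9 + 4·14 + 25)/6 = 90/6 = 15
te_C = (4 + 4·7 + 22)/6 = 54/6 = 9
te_D = (8 + 4·10 + 24)/6 = 72/6 = 12
te_E = (10 + 4·11 + 24)/6 = 78/6 = 13
te_F = (5 + 4·10 + 21)/6 = 66/6 = 11

Forward pass:
ES_A = 0; EF_A = 14
ES_B = 14; EF_B = 14+15 = 29
ES_C = 14; EF_C = 14+9 = 23
ES_D = max(EF_A=14, EF_C=23) = 23; EF_D = 23+12 = 35
ES_E = 23; EF_E = 23+13 = 36
ES_F = max(EF_B=29, EF_D=35, EF_E=36) = 36; EF_F = 36+11 = 47
Expected project duration μ = 47 days. Critical path: A → C → E → F.

Backward pass:
LF_F = 47; LS_F = 47−11 = 36
LF_E = LS_F = 36; LS_E = 36−13 = 23
LF_D = LS_F = 36; LS_D = 36−12 = 24
LF_C = min(LS_D=24, LS_E=23) = 23; LS_C = 23−9 = 14
LF_B = LS_F = 36; LS_B = 36−15 = 21
LF_A = min(LS_B=21, LS_C=14, LS_D=24) = 14; LS_A = 14−14 = 0
Slack_B = LS_B − ES_B = 21 − 14 = 7

7 days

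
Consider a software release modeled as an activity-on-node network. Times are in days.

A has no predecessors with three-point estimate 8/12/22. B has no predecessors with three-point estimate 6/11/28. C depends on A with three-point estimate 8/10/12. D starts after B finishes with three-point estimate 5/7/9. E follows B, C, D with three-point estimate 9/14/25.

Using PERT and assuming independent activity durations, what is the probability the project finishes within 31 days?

0.026

te_A = (8 + 4·12 + 22)/6 = 78/6 = 13; σ²_A = ((22−8)/6)² = 5.444
te_B = (6 + 4·11 + 28)/6 = 78/6 = 13; σ²_B = ((28−6)/6)² = 13.444
te_C = (8 + 4·10 + 12)/6 = 60/6 = 10; σ²_C = ((12−8)/6)² = 0.444
te_D = (5 + 4·7 + 9)/6 = 42/6 = 7; σ²_D = ((9−5)/6)² = 0.444
te_E = (9 + 4·14 + 25)/6 = 90/6 = 15; σ²_E = ((25−9)/6)² = 7.111

Forward pass:
ES_A = 0; EF_A = 13
ES_B = 0; EF_B = 13
ES_C = 13; EF_C = 13+10 = 23
ES_D = 13; EF_D = 13+7 = 20
ES_E = max(EF_B=13, EF_C=23, EF_D=20) = 23; EF_E = 23+15 = 38
Expected project duration μ = 38 days. Critical path: A → C → E.

Variance along critical path = 5.444 + 0.444 + 7.111 = 13.000; σ = √13.000 = 3.606 days.
Z = (31 − 38) / 3.606 = -1.941
P(T ≤ 31) = Φ(-1.941) ≈ 0.026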